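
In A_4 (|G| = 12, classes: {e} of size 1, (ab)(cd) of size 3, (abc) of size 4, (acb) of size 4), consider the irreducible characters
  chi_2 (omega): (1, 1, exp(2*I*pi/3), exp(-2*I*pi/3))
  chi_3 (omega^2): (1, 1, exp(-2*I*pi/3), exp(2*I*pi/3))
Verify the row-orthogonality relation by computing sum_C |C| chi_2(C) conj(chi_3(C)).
Sum = 0; so <chi_2, chi_3> = 0 (distinct irreducibles are orthogonal).

Details: Compute term by term over conjugacy classes (|C| * chi_2(C) * conj(chi_3(C))):
  1*(1)*conj(1) + 3*(1)*conj(1) + 4*(exp(2*I*pi/3))*conj(exp(-2*I*pi/3)) + 4*(exp(-2*I*pi/3))*conj(exp(2*I*pi/3))
  = (1) + (3) + (4*exp(-2*I*pi/3)) + (4*exp(2*I*pi/3))
  = 0.
(Exp terms are combined using exp(i*s)*conj(exp(i*t)) = exp(i*(s-t)), and sums of them are collapsed using the identity that for every m > 1 the m distinct m-th roots of unity sum to 0, e.g. 1 + exp(2*I*pi/3) + exp(-2*I*pi/3) = 0.)
Dividing by |G| = 12 gives 0/12 = 0, matching the row-orthogonality relation <chi_2, chi_3> = [chi_2 = chi_3].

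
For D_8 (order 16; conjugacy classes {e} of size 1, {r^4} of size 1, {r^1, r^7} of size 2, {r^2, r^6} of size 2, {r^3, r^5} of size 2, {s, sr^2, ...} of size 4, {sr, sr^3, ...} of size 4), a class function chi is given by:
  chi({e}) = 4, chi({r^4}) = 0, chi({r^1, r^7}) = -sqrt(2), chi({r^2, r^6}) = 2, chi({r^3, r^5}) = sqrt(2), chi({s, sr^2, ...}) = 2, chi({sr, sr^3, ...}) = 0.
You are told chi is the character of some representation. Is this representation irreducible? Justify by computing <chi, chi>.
Not irreducible (reducible): <chi, chi> = 3 > 1.

<chi, chi> = (1/|G|) sum_C |C| * |chi(C)|^2 = (1/16)[1*|4|^2 + 1*|0|^2 + 2*|-sqrt(2)|^2 + 2*|2|^2 + 2*|sqrt(2)|^2 + 4*|2|^2 + 4*|0|^2]
  = (1/16)[(16) + (0) + (4) + (8) + (4) + (16) + (0)] = 48/16 = 3.
A character is irreducible iff <chi, chi> = 1, so this representation is reducible.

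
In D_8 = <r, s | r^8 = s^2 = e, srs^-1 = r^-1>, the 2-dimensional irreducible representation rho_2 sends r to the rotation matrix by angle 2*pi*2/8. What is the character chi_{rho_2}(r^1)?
chi_{rho_2}(r^1) = 2*cos(2*pi*2*1/8) = 0

Derivation: rho_2(r^1) is rotation by angle 2*pi*2*1/8, whose trace is 2*cos(2*pi*2*1/8) = 0.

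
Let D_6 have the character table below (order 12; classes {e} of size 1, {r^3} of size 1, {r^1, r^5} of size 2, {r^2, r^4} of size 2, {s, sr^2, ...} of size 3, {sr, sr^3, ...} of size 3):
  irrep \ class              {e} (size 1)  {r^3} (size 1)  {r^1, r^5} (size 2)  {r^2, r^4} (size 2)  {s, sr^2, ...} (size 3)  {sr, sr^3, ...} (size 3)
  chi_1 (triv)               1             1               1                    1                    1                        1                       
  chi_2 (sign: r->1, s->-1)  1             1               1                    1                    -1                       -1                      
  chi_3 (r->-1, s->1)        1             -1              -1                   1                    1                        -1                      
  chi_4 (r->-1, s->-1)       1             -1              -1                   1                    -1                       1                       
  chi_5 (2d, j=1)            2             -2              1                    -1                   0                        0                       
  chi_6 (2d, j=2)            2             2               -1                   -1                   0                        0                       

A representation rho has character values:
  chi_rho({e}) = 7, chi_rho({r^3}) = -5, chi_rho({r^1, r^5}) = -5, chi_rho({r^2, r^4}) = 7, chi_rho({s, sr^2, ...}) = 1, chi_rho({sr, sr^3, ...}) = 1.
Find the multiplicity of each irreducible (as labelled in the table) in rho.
Multiplicities: chi_1: 1, chi_2: 0, chi_3: 3, chi_4: 3, chi_5: 0, chi_6: 0.

Proof sketch: Use <chi_rho, chi> = (1/|G|) sum_C |C| * chi_rho(C) * conj(chi(C)) with |G| = 12 for each irreducible chi in the table:
  <chi_rho, chi_1> = (1/12)[1*(7)*conj(1) + 1*(-5)*conj(1) + 2*(-5)*conj(1) + 2*(7)*conj(1) + 3*(1)*conj(1) + 3*(1)*conj(1)]
      = (1/12)[(7) + (-5) + (-10) + (14) + (3) + (3)] = 12/12 = 1
  <chi_rho, chi_2> = (1/12)[1*(7)*conj(1) + 1*(-5)*conj(1) + 2*(-5)*conj(1) + 2*(7)*conj(1) + 3*(1)*conj(-1) + 3*(1)*conj(-1)]
      = (1/12)[(7) + (-5) + (-10) + (14) + (-3) + (-3)] = 0/12 = 0
  <chi_rho, chi_3> = (1/12)[1*(7)*conj(1) + 1*(-5)*conj(-1) + 2*(-5)*conj(-1) + 2*(7)*conj(1) + 3*(1)*conj(1) + 3*(1)*conj(-1)]
      = (1/12)[(7) + (5) + (10) + (14) + (3) + (-3)] = 36/12 = 3
  <chi_rho, chi_4> = (1/12)[1*(7)*conj(1) + 1*(-5)*conj(-1) + 2*(-5)*conj(-1) + 2*(7)*conj(1) + 3*(1)*conj(-1) + 3*(1)*conj(1)]
      = (1/12)[(7) + (5) + (10) + (14) + (-3) + (3)] = 36/12 = 3
  <chi_rho, chi_5> = (1/12)[1*(7)*conj(2) + 1*(-5)*conj(-2) + 2*(-5)*conj(1) + 2*(7)*conj(-1) + 3*(1)*conj(0) + 3*(1)*conj(0)]
      = (1/12)[(14) + (10) + (-10) + (-14) + (0) + (0)] = 0/12 = 0
  <chi_rho, chi_6> = (1/12)[1*(7)*conj(2) + 1*(-5)*conj(2) + 2*(-5)*conj(-1) + 2*(7)*conj(-1) + 3*(1)*conj(0) + 3*(1)*conj(0)]
      = (1/12)[(14) + (-10) + (10) + (-14) + (0) + (0)] = 0/12 = 0
Dimension check: dim(rho) = sum (mult * dim) = 1*1 + 0*1 + 3*1 + 3*1 + 0*2 + 0*2 = 7 = chi_rho(e) = 7.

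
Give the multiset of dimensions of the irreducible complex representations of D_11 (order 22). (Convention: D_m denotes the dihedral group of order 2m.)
Dimensions: 1, 1, 2, 2, 2, 2, 2

Working: There are 7 irreducibles (= number of conjugacy classes). Their dimensions d_i satisfy sum d_i^2 = |G| = 22: 1 + 1 + 4 + 4 + 4 + 4 + 4 = 22.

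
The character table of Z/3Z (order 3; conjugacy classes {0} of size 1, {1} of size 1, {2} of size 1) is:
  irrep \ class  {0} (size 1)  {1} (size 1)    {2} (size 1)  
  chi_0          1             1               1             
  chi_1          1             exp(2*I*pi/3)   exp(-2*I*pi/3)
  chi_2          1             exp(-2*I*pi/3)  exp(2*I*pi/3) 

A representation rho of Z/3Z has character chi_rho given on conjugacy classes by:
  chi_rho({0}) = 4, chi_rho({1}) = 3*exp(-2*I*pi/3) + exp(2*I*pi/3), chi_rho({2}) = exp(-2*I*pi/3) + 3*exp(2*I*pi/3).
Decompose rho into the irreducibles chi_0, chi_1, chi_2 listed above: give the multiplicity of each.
Multiplicities: chi_0: 0, chi_1: 1, chi_2: 3.

Derivation: Use <chi_rho, chi> = (1/|G|) sum_C |C| * chi_rho(C) * conj(chi(C)) with |G| = 3 for each irreducible chi in the table:
  <chi_rho, chi_0> = (1/3)[1*(4)*conj(1) + 1*(3*exp(-2*I*pi/3) + exp(2*I*pi/3))*conj(1) + 1*(exp(-2*I*pi/3) + 3*exp(2*I*pi/3))*conj(1)]
      = (1/3)[(4) + (3*exp(-2*I*pi/3) + exp(2*I*pi/3)) + (exp(-2*I*pi/3) + 3*exp(2*I*pi/3))] = 0/3 = 0
  <chi_rho, chi_1> = (1/3)[1*(4)*conj(1) + 1*(3*exp(-2*I*pi/3) + exp(2*I*pi/3))*conj(exp(2*I*pi/3)) + 1*(exp(-2*I*pi/3) + 3*exp(2*I*pi/3))*conj(exp(-2*I*pi/3))]
      = (1/3)[(4) + (1 + 3*exp(2*I*pi/3)) + (1 + 3*exp(-2*I*pi/3))] = 3/3 = 1
  <chi_rho, chi_2> = (1/3)[1*(4)*conj(1) + 1*(3*exp(-2*I*pi/3) + exp(2*I*pi/3))*conj(exp(-2*I*pi/3)) + 1*(exp(-2*I*pi/3) + 3*exp(2*I*pi/3))*conj(exp(2*I*pi/3))]
      = (1/3)[(4) + (3 + exp(-2*I*pi/3)) + (3 + exp(2*I*pi/3))] = 9/3 = 3
(Exp terms are combined using exp(i*s)*conj(exp(i*t)) = exp(i*(s-t)), and sums of them are collapsed using the identity that for every m > 1 the m distinct m-th roots of unity sum to 0, e.g. 1 + exp(2*I*pi/3) + exp(-2*I*pi/3) = 0.)
Dimension check: dim(rho) = sum (mult * dim) = 0*1 + 1*1 + 3*1 = 4 = chi_rho(e) = 4.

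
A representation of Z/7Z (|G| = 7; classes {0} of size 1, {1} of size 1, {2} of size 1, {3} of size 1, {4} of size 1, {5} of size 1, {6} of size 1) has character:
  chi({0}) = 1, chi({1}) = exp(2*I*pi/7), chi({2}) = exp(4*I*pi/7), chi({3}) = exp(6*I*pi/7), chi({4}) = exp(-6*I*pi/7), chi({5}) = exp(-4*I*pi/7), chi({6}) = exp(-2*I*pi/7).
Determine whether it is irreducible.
Irreducible: <chi, chi> = 1.

Working: <chi, chi> = (1/|G|) sum_C |C| * |chi(C)|^2 = (1/7)[1*|1|^2 + 1*|exp(2*I*pi/7)|^2 + 1*|exp(4*I*pi/7)|^2 + 1*|exp(6*I*pi/7)|^2 + 1*|exp(-6*I*pi/7)|^2 + 1*|exp(-4*I*pi/7)|^2 + 1*|exp(-2*I*pi/7)|^2]
  = (1/7)[(1) + (1) + (1) + (1) + (1) + (1) + (1)] = 7/7 = 1.
(Exp terms are combined using exp(i*s)*conj(exp(i*t)) = exp(i*(s-t)), and sums of them are collapsed using the identity that for every m > 1 the m distinct m-th roots of unity sum to 0, e.g. 1 + exp(2*I*pi/3) + exp(-2*I*pi/3) = 0.)
A character is irreducible iff <chi, chi> = 1, so this representation is irreducible.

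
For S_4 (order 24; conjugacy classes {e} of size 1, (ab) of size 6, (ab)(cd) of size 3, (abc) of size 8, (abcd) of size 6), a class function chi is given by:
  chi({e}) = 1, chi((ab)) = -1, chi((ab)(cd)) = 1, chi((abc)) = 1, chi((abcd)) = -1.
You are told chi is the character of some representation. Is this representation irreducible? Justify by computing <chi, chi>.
Irreducible: <chi, chi> = 1.

Solution. <chi, chi> = (1/|G|) sum_C |C| * |chi(C)|^2 = (1/24)[1*|1|^2 + 6*|-1|^2 + 3*|1|^2 + 8*|1|^2 + 6*|-1|^2]
  = (1/24)[(1) + (6) + (3) + (8) + (6)] = 24/24 = 1.
A character is irreducible iff <chi, chi> = 1, so this representation is irreducible.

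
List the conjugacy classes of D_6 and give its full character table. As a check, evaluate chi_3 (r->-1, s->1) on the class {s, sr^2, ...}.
Conjugacy classes: {e} of size 1, {r^3} of size 1, {r^1, r^5} of size 2, {r^2, r^4} of size 2, {s, sr^2, ...} of size 3, {sr, sr^3, ...} of size 3.
Character table:
  irrep \ class              {e} (size 1)  {r^3} (size 1)  {r^1, r^5} (size 2)  {r^2, r^4} (size 2)  {s, sr^2, ...} (size 3)  {sr, sr^3, ...} (size 3)
  chi_1 (triv)               1             1               1                    1                    1                        1                       
  chi_2 (sign: r->1, s->-1)  1             1               1                    1                    -1                       -1                      
  chi_3 (r->-1, s->1)        1             -1              -1                   1                    1                        -1                      
  chi_4 (r->-1, s->-1)       1             -1              -1                   1                    -1                       1                       
  chi_5 (2d, j=1)            2             -2              1                    -1                   0                        0                       
  chi_6 (2d, j=2)            2             2               -1                   -1                   0                        0                       

Spot check: chi_3 (r->-1, s->1) on {s, sr^2, ...} = 1.

Explanation: D_6 has order 2*6 = 12 with 6 conjugacy classes, hence 6 irreducibles. Sum of squared dims 1 + 1 + 1 + 1 + 4 + 4 = 12 = |G|. Linear characters come from the abelianisation; the 2-dimensional irreps have character r^k -> 2*cos(2*pi*j*k/6), reflections -> 0.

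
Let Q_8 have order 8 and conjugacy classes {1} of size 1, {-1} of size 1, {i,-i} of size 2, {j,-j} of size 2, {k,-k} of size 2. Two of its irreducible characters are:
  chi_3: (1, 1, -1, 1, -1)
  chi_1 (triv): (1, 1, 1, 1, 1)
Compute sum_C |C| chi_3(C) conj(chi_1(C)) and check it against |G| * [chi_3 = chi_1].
Sum = 0; so <chi_3, chi_1> = 0 (distinct irreducibles are orthogonal).

Argument: Compute term by term over conjugacy classes (|C| * chi_3(C) * conj(chi_1(C))):
  1*(1)*conj(1) + 1*(1)*conj(1) + 2*(-1)*conj(1) + 2*(1)*conj(1) + 2*(-1)*conj(1)
  = (1) + (1) + (-2) + (2) + (-2)
  = 0.
Dividing by |G| = 8 gives 0/8 = 0, matching the row-orthogonality relation <chi_3, chi_1> = [chi_3 = chi_1].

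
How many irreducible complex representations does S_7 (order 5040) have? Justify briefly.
15

Details: The number of irreducible complex representations of a finite group equals its number of conjugacy classes. Conjugacy classes in S_7 correspond to cycle types, i.e. partitions of 7; there are p(7) = 15 of them, so S_7 (order 5040) has exactly 15 irreducible complex representations.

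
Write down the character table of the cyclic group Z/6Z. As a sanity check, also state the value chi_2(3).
Character table of Z/6Z (irreps indexed chi_0,...,chi_5 with chi_k(m) = zeta_6^(k*m), zeta_6 = exp(2*pi*i/6)):
  irrep \ class  {0} (size 1)  {1} (size 1)    {2} (size 1)    {3} (size 1)  {4} (size 1)    {5} (size 1)  
  chi_0          1             1               1               1             1               1             
  chi_1          1             exp(I*pi/3)     exp(2*I*pi/3)   -1            exp(-2*I*pi/3)  exp(-I*pi/3)  
  chi_2          1             exp(2*I*pi/3)   exp(-2*I*pi/3)  1             exp(2*I*pi/3)   exp(-2*I*pi/3)
  chi_3          1             -1              1               -1            1               -1            
  chi_4          1             exp(-2*I*pi/3)  exp(2*I*pi/3)   1             exp(-2*I*pi/3)  exp(2*I*pi/3) 
  chi_5          1             exp(-I*pi/3)    exp(-2*I*pi/3)  -1            exp(2*I*pi/3)   exp(I*pi/3)   

Spot check: chi_2(3) = zeta_6^(2*3) = zeta_6^6 = 1.

Working: Z/6Z is abelian, so all 6 irreducible complex representations are 1-dimensional. They are given by chi_k(m) = zeta_6^(k*m) for k = 0,...,5. Row orthogonality: sum_m chi_k(m) conj(chi_l(m)) = 6 * [k = l].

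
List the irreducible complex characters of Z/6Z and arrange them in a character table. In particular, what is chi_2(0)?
Character table of Z/6Z (irreps indexed chi_0,...,chi_5 with chi_k(m) = zeta_6^(k*m), zeta_6 = exp(2*pi*i/6)):
  irrep \ class  {0} (size 1)  {1} (size 1)    {2} (size 1)    {3} (size 1)  {4} (size 1)    {5} (size 1)  
  chi_0          1             1               1               1             1               1             
  chi_1          1             exp(I*pi/3)     exp(2*I*pi/3)   -1            exp(-2*I*pi/3)  exp(-I*pi/3)  
  chi_2          1             exp(2*I*pi/3)   exp(-2*I*pi/3)  1             exp(2*I*pi/3)   exp(-2*I*pi/3)
  chi_3          1             -1              1               -1            1               -1            
  chi_4          1             exp(-2*I*pi/3)  exp(2*I*pi/3)   1             exp(-2*I*pi/3)  exp(2*I*pi/3) 
  chi_5          1             exp(-I*pi/3)    exp(-2*I*pi/3)  -1            exp(2*I*pi/3)   exp(I*pi/3)   

Spot check: chi_2(0) = zeta_6^(2*0) = zeta_6^0 = 1.

Proof sketch: Z/6Z is abelian, so all 6 irreducible complex representations are 1-dimensional. They are given by chi_k(m) = zeta_6^(k*m) for k = 0,...,5. Row orthogonality: sum_m chi_k(m) conj(chi_l(m)) = 6 * [k = l].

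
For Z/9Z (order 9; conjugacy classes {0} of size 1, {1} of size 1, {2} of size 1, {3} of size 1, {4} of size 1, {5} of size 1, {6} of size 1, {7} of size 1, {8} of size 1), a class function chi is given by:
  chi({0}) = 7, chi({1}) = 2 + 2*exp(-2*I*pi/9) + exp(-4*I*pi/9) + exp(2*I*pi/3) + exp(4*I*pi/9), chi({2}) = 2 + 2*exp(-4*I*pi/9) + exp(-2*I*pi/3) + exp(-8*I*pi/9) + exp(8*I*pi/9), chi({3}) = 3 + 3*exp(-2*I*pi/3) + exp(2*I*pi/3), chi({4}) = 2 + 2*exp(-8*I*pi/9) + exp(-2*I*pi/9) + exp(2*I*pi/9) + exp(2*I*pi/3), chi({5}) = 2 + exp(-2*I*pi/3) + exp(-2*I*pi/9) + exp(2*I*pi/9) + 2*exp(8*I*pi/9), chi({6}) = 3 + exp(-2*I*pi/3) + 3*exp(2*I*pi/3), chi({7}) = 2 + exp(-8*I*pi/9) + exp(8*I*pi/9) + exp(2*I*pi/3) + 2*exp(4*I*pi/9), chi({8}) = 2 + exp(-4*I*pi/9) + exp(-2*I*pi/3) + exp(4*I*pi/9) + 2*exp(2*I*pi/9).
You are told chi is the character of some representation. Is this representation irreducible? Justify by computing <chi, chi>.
Not irreducible (reducible): <chi, chi> = 11 > 1.

Proof sketch: <chi, chi> = (1/|G|) sum_C |C| * |chi(C)|^2 = (1/9)[1*|7|^2 + 1*|2 + 2*exp(-2*I*pi/9) + exp(-4*I*pi/9) + exp(2*I*pi/3) + exp(4*I*pi/9)|^2 + 1*|2 + 2*exp(-4*I*pi/9) + exp(-2*I*pi/3) + exp(-8*I*pi/9) + exp(8*I*pi/9)|^2 + 1*|3 + 3*exp(-2*I*pi/3) + exp(2*I*pi/3)|^2 + 1*|2 + 2*exp(-8*I*pi/9) + exp(-2*I*pi/9) + exp(2*I*pi/9) + exp(2*I*pi/3)|^2 + 1*|2 + exp(-2*I*pi/3) + exp(-2*I*pi/9) + exp(2*I*pi/9) + 2*exp(8*I*pi/9)|^2 + 1*|3 + exp(-2*I*pi/3) + 3*exp(2*I*pi/3)|^2 + 1*|2 + exp(-8*I*pi/9) + exp(8*I*pi/9) + exp(2*I*pi/3) + 2*exp(4*I*pi/9)|^2 + 1*|2 + exp(-4*I*pi/9) + exp(-2*I*pi/3) + exp(4*I*pi/9) + 2*exp(2*I*pi/9)|^2]
  = (1/9)[(49) + (11 + 7*exp(-2*I*pi/9) + 4*exp(-4*I*pi/9) + 4*exp(-2*I*pi/3) + 4*exp(-8*I*pi/9) + 4*exp(8*I*pi/9) + 4*exp(2*I*pi/3) + 4*exp(4*I*pi/9) + 7*exp(2*I*pi/9)) + (11 + 7*exp(-4*I*pi/9) + 4*exp(-2*I*pi/3) + 4*exp(-2*I*pi/9) + 4*exp(-8*I*pi/9) + 4*exp(8*I*pi/9) + 4*exp(2*I*pi/9) + 4*exp(2*I*pi/3) + 7*exp(4*I*pi/9)) + (4) + (11 + 4*exp(-4*I*pi/9) + 4*exp(-2*I*pi/3) + 4*exp(-2*I*pi/9) + 7*exp(-8*I*pi/9) + 7*exp(8*I*pi/9) + 4*exp(2*I*pi/9) + 4*exp(2*I*pi/3) + 4*exp(4*I*pi/9)) + (11 + 4*exp(-4*I*pi/9) + 4*exp(-2*I*pi/3) + 4*exp(-2*I*pi/9) + 7*exp(-8*I*pi/9) + 7*exp(8*I*pi/9) + 4*exp(2*I*pi/9) + 4*exp(2*I*pi/3) + 4*exp(4*I*pi/9)) + (4) + (11 + 7*exp(-4*I*pi/9) + 4*exp(-2*I*pi/3) + 4*exp(-2*I*pi/9) + 4*exp(-8*I*pi/9) + 4*exp(8*I*pi/9) + 4*exp(2*I*pi/9) + 4*exp(2*I*pi/3) + 7*exp(4*I*pi/9)) + (11 + 7*exp(-2*I*pi/9) + 4*exp(-4*I*pi/9) + 4*exp(-2*I*pi/3) + 4*exp(-8*I*pi/9) + 4*exp(8*I*pi/9) + 4*exp(2*I*pi/3) + 4*exp(4*I*pi/9) + 7*exp(2*I*pi/9))] = 99/9 = 11.
(Exp terms are combined using exp(i*s)*conj(exp(i*t)) = exp(i*(s-t)), and sums of them are collapsed using the identity that for every m > 1 the m distinct m-th roots of unity sum to 0, e.g. 1 + exp(2*I*pi/3) + exp(-2*I*pi/3) = 0.)
A character is irreducible iff <chi, chi> = 1, so this representation is reducible.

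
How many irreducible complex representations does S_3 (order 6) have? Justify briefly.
3

Details: The number of irreducible complex representations of a finite group equals its number of conjugacy classes. Conjugacy classes in S_3 correspond to cycle types, i.e. partitions of 3; there are p(3) = 3 of them, so S_3 (order 6) has exactly 3 irreducible complex representations.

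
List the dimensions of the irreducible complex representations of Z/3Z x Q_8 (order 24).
Dimensions: 1, 1, 1, 1, 1, 1, 1, 1, 1, 1, 1, 1, 2, 2, 2

Details: There are 15 irreducibles (= number of conjugacy classes). Their dimensions d_i satisfy sum d_i^2 = |G| = 24: 1 + 1 + 1 + 1 + 1 + 1 + 1 + 1 + 1 + 1 + 1 + 1 + 4 + 4 + 4 = 24. (For the product with Z/3Z: each of the 3 1-dim characters of Z/3Z tensors with each irrep of Q_8, giving 3 copies of each Q_8-dimension.)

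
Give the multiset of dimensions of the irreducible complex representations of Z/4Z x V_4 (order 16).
Dimensions: 1, 1, 1, 1, 1, 1, 1, 1, 1, 1, 1, 1, 1, 1, 1, 1

Derivation: There are 16 irreducibles (= number of conjugacy classes). Their dimensions d_i satisfy sum d_i^2 = |G| = 16: 1 + 1 + 1 + 1 + 1 + 1 + 1 + 1 + 1 + 1 + 1 + 1 + 1 + 1 + 1 + 1 = 16. (For the product with Z/4Z: each of the 4 1-dim characters of Z/4Z tensors with each irrep of V_4, giving 4 copies of each V_4-dimension.)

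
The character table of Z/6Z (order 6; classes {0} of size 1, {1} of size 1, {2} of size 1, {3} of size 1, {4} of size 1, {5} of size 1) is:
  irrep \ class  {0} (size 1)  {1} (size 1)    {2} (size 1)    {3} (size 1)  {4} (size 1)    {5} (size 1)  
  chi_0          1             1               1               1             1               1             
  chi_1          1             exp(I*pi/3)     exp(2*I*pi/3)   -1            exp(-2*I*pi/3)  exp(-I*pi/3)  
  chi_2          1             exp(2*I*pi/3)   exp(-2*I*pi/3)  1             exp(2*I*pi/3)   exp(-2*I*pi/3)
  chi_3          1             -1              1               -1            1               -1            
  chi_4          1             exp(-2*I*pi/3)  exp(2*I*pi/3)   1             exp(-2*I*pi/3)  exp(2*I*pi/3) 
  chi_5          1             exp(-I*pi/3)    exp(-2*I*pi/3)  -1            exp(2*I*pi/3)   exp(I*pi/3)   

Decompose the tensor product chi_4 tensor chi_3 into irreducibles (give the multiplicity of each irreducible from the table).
chi_4 tensor chi_3 = chi_1 (all other irreducibles have multiplicity 0).

The character of a tensor product is the pointwise product (chi_4 * chi_3)(C) = chi_4(C) * chi_3(C):
  {0}: (1)*(1), {1}: (exp(-2*I*pi/3))*(-1), {2}: (exp(2*I*pi/3))*(1), {3}: (1)*(-1), {4}: (exp(-2*I*pi/3))*(1), {5}: (exp(2*I*pi/3))*(-1)
so (chi_4 * chi_3) takes values
  {0} -> 1, {1} -> -exp(-2*I*pi/3), {2} -> exp(2*I*pi/3), {3} -> -1, {4} -> exp(-2*I*pi/3), {5} -> -exp(2*I*pi/3).
Now take the inner product of this character with each irreducible chi from the table, <chi_4*chi_3, chi> = (1/6) sum_C |C| (chi_4*chi_3)(C) conj(chi(C)):
  <chi_4*chi_3, chi_0> = (1/6)[1*(1)*conj(1) + 1*(-exp(-2*I*pi/3))*conj(1) + 1*(exp(2*I*pi/3))*conj(1) + 1*(-1)*conj(1) + 1*(exp(-2*I*pi/3))*conj(1) + 1*(-exp(2*I*pi/3))*conj(1)]
      = (1/6)[(1) + (-exp(-2*I*pi/3)) + (exp(2*I*pi/3)) + (-1) + (exp(-2*I*pi/3)) + (-exp(2*I*pi/3))] = 0/6 = 0
  <chi_4*chi_3, chi_1> = (1/6)[1*(1)*conj(1) + 1*(-exp(-2*I*pi/3))*conj(exp(I*pi/3)) + 1*(exp(2*I*pi/3))*conj(exp(2*I*pi/3)) + 1*(-1)*conj(-1) + 1*(exp(-2*I*pi/3))*conj(exp(-2*I*pi/3)) + 1*(-exp(2*I*pi/3))*conj(exp(-I*pi/3))]
      = (1/6)[(1) + (1) + (1) + (1) + (1) + (1)] = 6/6 = 1
  <chi_4*chi_3, chi_2> = (1/6)[1*(1)*conj(1) + 1*(-exp(-2*I*pi/3))*conj(exp(2*I*pi/3)) + 1*(exp(2*I*pi/3))*conj(exp(-2*I*pi/3)) + 1*(-1)*conj(1) + 1*(exp(-2*I*pi/3))*conj(exp(2*I*pi/3)) + 1*(-exp(2*I*pi/3))*conj(exp(-2*I*pi/3))]
      = (1/6)[(1) + (-exp(2*I*pi/3)) + (exp(-2*I*pi/3)) + (-1) + (exp(2*I*pi/3)) + (-exp(-2*I*pi/3))] = 0/6 = 0
  <chi_4*chi_3, chi_3> = (1/6)[1*(1)*conj(1) + 1*(-exp(-2*I*pi/3))*conj(-1) + 1*(exp(2*I*pi/3))*conj(1) + 1*(-1)*conj(-1) + 1*(exp(-2*I*pi/3))*conj(1) + 1*(-exp(2*I*pi/3))*conj(-1)]
      = (1/6)[(1) + (exp(-2*I*pi/3)) + (exp(2*I*pi/3)) + (1) + (exp(-2*I*pi/3)) + (exp(2*I*pi/3))] = 0/6 = 0
  <chi_4*chi_3, chi_4> = (1/6)[1*(1)*conj(1) + 1*(-exp(-2*I*pi/3))*conj(exp(-2*I*pi/3)) + 1*(exp(2*I*pi/3))*conj(exp(2*I*pi/3)) + 1*(-1)*conj(1) + 1*(exp(-2*I*pi/3))*conj(exp(-2*I*pi/3)) + 1*(-exp(2*I*pi/3))*conj(exp(2*I*pi/3))]
      = (1/6)[(1) + (-1) + (1) + (-1) + (1) + (-1)] = 0/6 = 0
  <chi_4*chi_3, chi_5> = (1/6)[1*(1)*conj(1) + 1*(-exp(-2*I*pi/3))*conj(exp(-I*pi/3)) + 1*(exp(2*I*pi/3))*conj(exp(-2*I*pi/3)) + 1*(-1)*conj(-1) + 1*(exp(-2*I*pi/3))*conj(exp(2*I*pi/3)) + 1*(-exp(2*I*pi/3))*conj(exp(I*pi/3))]
      = (1/6)[(1) + (-exp(-I*pi/3)) + (exp(-2*I*pi/3)) + (1) + (exp(2*I*pi/3)) + (-exp(I*pi/3))] = 0/6 = 0
(Exp terms are combined using exp(i*s)*conj(exp(i*t)) = exp(i*(s-t)), and sums of them are collapsed using the identity that for every m > 1 the m distinct m-th roots of unity sum to 0, e.g. 1 + exp(2*I*pi/3) + exp(-2*I*pi/3) = 0.)
Hence the multiplicities are chi_1: 1. Dimension check: dim(chi_4)*dim(chi_3) = 1*1 = 1 and sum (mult * dim) = 1*1 = 1.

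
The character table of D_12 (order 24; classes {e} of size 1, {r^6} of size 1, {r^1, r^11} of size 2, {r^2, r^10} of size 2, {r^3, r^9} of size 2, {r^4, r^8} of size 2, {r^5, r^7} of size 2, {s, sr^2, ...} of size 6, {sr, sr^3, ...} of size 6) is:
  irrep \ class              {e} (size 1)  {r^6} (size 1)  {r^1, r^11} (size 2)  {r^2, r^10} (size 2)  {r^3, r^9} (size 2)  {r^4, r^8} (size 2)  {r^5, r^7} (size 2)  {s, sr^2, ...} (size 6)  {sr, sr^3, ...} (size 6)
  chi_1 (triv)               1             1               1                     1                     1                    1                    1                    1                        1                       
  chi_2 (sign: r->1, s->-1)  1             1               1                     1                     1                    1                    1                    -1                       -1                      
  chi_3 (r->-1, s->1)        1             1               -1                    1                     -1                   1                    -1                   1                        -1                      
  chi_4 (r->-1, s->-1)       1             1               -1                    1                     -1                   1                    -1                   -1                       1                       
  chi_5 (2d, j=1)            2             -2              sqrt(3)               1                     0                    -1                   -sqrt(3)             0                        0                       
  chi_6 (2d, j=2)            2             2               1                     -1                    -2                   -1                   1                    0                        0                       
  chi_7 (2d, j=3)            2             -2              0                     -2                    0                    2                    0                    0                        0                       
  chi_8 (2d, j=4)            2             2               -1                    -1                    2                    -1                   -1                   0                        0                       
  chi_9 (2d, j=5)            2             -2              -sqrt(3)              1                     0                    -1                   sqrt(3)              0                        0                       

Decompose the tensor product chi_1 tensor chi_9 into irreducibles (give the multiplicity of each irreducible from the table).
chi_1 tensor chi_9 = chi_9 (all other irreducibles have multiplicity 0).

Working: The character of a tensor product is the pointwise product (chi_1 * chi_9)(C) = chi_1(C) * chi_9(C):
  {e}: (1)*(2), {r^6}: (1)*(-2), {r^1, r^11}: (1)*(-sqrt(3)), {r^2, r^10}: (1)*(1), {r^3, r^9}: (1)*(0), {r^4, r^8}: (1)*(-1), {r^5, r^7}: (1)*(sqrt(3)), {s, sr^2, ...}: (1)*(0), {sr, sr^3, ...}: (1)*(0)
so (chi_1 * chi_9) takes values
  {e} -> 2, {r^6} -> -2, {r^1, r^11} -> -sqrt(3), {r^2, r^10} -> 1, {r^3, r^9} -> 0, {r^4, r^8} -> -1, {r^5, r^7} -> sqrt(3), {s, sr^2, ...} -> 0, {sr, sr^3, ...} -> 0.
Now take the inner product of this character with each irreducible chi from the table, <chi_1*chi_9, chi> = (1/24) sum_C |C| (chi_1*chi_9)(C) conj(chi(C)):
  <chi_1*chi_9, chi_1> = (1/24)[1*(2)*conj(1) + 1*(-2)*conj(1) + 2*(-sqrt(3))*conj(1) + 2*(1)*conj(1) + 2*(0)*conj(1) + 2*(-1)*conj(1) + 2*(sqrt(3))*conj(1) + 6*(0)*conj(1) + 6*(0)*conj(1)]
      = (1/24)[(2) + (-2) + (-2*sqrt(3)) + (2) + (0) + (-2) + (2*sqrt(3)) + (0) + (0)] = 0/24 = 0
  <chi_1*chi_9, chi_2> = (1/24)[1*(2)*conj(1) + 1*(-2)*conj(1) + 2*(-sqrt(3))*conj(1) + 2*(1)*conj(1) + 2*(0)*conj(1) + 2*(-1)*conj(1) + 2*(sqrt(3))*conj(1) + 6*(0)*conj(-1) + 6*(0)*conj(-1)]
      = (1/24)[(2) + (-2) + (-2*sqrt(3)) + (2) + (0) + (-2) + (2*sqrt(3)) + (0) + (0)] = 0/24 = 0
  <chi_1*chi_9, chi_3> = (1/24)[1*(2)*conj(1) + 1*(-2)*conj(1) + 2*(-sqrt(3))*conj(-1) + 2*(1)*conj(1) + 2*(0)*conj(-1) + 2*(-1)*conj(1) + 2*(sqrt(3))*conj(-1) + 6*(0)*conj(1) + 6*(0)*conj(-1)]
      = (1/24)[(2) + (-2) + (2*sqrt(3)) + (2) + (0) + (-2) + (-2*sqrt(3)) + (0) + (0)] = 0/24 = 0
  <chi_1*chi_9, chi_4> = (1/24)[1*(2)*conj(1) + 1*(-2)*conj(1) + 2*(-sqrt(3))*conj(-1) + 2*(1)*conj(1) + 2*(0)*conj(-1) + 2*(-1)*conj(1) + 2*(sqrt(3))*conj(-1) + 6*(0)*conj(-1) + 6*(0)*conj(1)]
      = (1/24)[(2) + (-2) + (2*sqrt(3)) + (2) + (0) + (-2) + (-2*sqrt(3)) + (0) + (0)] = 0/24 = 0
  <chi_1*chi_9, chi_5> = (1/24)[1*(2)*conj(2) + 1*(-2)*conj(-2) + 2*(-sqrt(3))*conj(sqrt(3)) + 2*(1)*conj(1) + 2*(0)*conj(0) + 2*(-1)*conj(-1) + 2*(sqrt(3))*conj(-sqrt(3)) + 6*(0)*conj(0) + 6*(0)*conj(0)]
      = (1/24)[(4) + (4) + (-6) + (2) + (0) + (2) + (-6) + (0) + (0)] = 0/24 = 0
  <chi_1*chi_9, chi_6> = (1/24)[1*(2)*conj(2) + 1*(-2)*conj(2) + 2*(-sqrt(3))*conj(1) + 2*(1)*conj(-1) + 2*(0)*conj(-2) + 2*(-1)*conj(-1) + 2*(sqrt(3))*conj(1) + 6*(0)*conj(0) + 6*(0)*conj(0)]
      = (1/24)[(4) + (-4) + (-2*sqrt(3)) + (-2) + (0) + (2) + (2*sqrt(3)) + (0) + (0)] = 0/24 = 0
  <chi_1*chi_9, chi_7> = (1/24)[1*(2)*conj(2) + 1*(-2)*conj(-2) + 2*(-sqrt(3))*conj(0) + 2*(1)*conj(-2) + 2*(0)*conj(0) + 2*(-1)*conj(2) + 2*(sqrt(3))*conj(0) + 6*(0)*conj(0) + 6*(0)*conj(0)]
      = (1/24)[(4) + (4) + (0) + (-4) + (0) + (-4) + (0) + (0) + (0)] = 0/24 = 0
  <chi_1*chi_9, chi_8> = (1/24)[1*(2)*conj(2) + 1*(-2)*conj(2) + 2*(-sqrt(3))*conj(-1) + 2*(1)*conj(-1) + 2*(0)*conj(2) + 2*(-1)*conj(-1) + 2*(sqrt(3))*conj(-1) + 6*(0)*conj(0) + 6*(0)*conj(0)]
      = (1/24)[(4) + (-4) + (2*sqrt(3)) + (-2) + (0) + (2) + (-2*sqrt(3)) + (0) + (0)] = 0/24 = 0
  <chi_1*chi_9, chi_9> = (1/24)[1*(2)*conj(2) + 1*(-2)*conj(-2) + 2*(-sqrt(3))*conj(-sqrt(3)) + 2*(1)*conj(1) + 2*(0)*conj(0) + 2*(-1)*conj(-1) + 2*(sqrt(3))*conj(sqrt(3)) + 6*(0)*conj(0) + 6*(0)*conj(0)]
      = (1/24)[(4) + (4) + (6) + (2) + (0) + (2) + (6) + (0) + (0)] = 24/24 = 1
Hence the multiplicities are chi_9: 1. Dimension check: dim(chi_1)*dim(chi_9) = 1*2 = 2 and sum (mult * dim) = 1*2 = 2.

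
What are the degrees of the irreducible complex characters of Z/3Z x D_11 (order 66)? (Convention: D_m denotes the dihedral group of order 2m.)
Dimensions: 1, 1, 1, 1, 1, 1, 2, 2, 2, 2, 2, 2, 2, 2, 2, 2, 2, 2, 2, 2, 2

Details: There are 21 irreducibles (= number of conjugacy classes). Their dimensions d_i satisfy sum d_i^2 = |G| = 66: 1 + 1 + 1 + 1 + 1 + 1 + 4 + 4 + 4 + 4 + 4 + 4 + 4 + 4 + 4 + 4 + 4 + 4 + 4 + 4 + 4 = 66. (For the product with Z/3Z: each of the 3 1-dim characters of Z/3Z tensors with each irrep of D_11, giving 3 copies of each D_11-dimension.)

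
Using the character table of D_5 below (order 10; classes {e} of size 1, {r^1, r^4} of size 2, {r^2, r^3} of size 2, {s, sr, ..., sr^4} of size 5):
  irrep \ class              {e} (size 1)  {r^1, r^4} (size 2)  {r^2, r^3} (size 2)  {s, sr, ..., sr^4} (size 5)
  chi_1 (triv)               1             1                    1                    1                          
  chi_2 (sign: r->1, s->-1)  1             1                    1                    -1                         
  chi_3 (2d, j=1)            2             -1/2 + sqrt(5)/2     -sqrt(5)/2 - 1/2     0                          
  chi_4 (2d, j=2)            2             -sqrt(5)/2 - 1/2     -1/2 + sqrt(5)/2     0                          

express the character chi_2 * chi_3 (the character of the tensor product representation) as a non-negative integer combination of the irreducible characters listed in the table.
chi_2 tensor chi_3 = chi_3 (all other irreducibles have multiplicity 0).

Derivation: The character of a tensor product is the pointwise product (chi_2 * chi_3)(C) = chi_2(C) * chi_3(C):
  {e}: (1)*(2), {r^1, r^4}: (1)*(-1/2 + sqrt(5)/2), {r^2, r^3}: (1)*(-sqrt(5)/2 - 1/2), {s, sr, ..., sr^4}: (-1)*(0)
so (chi_2 * chi_3) takes values
  {e} -> 2, {r^1, r^4} -> -1/2 + sqrt(5)/2, {r^2, r^3} -> -sqrt(5)/2 - 1/2, {s, sr, ..., sr^4} -> 0.
Now take the inner product of this character with each irreducible chi from the table, <chi_2*chi_3, chi> = (1/10) sum_C |C| (chi_2*chi_3)(C) conj(chi(C)):
  <chi_2*chi_3, chi_1> = (1/10)[1*(2)*conj(1) + 2*(-1/2 + sqrt(5)/2)*conj(1) + 2*(-sqrt(5)/2 - 1/2)*conj(1) + 5*(0)*conj(1)]
      = (1/10)[(2) + (-1 + sqrt(5)) + (-sqrt(5) - 1) + (0)] = 0/10 = 0
  <chi_2*chi_3, chi_2> = (1/10)[1*(2)*conj(1) + 2*(-1/2 + sqrt(5)/2)*conj(1) + 2*(-sqrt(5)/2 - 1/2)*conj(1) + 5*(0)*conj(-1)]
      = (1/10)[(2) + (-1 + sqrt(5)) + (-sqrt(5) - 1) + (0)] = 0/10 = 0
  <chi_2*chi_3, chi_3> = (1/10)[1*(2)*conj(2) + 2*(-1/2 + sqrt(5)/2)*conj(-1/2 + sqrt(5)/2) + 2*(-sqrt(5)/2 - 1/2)*conj(-sqrt(5)/2 - 1/2) + 5*(0)*conj(0)]
      = (1/10)[(4) + (3 - sqrt(5)) + (sqrt(5) + 3) + (0)] = 10/10 = 1
  <chi_2*chi_3, chi_4> = (1/10)[1*(2)*conj(2) + 2*(-1/2 + sqrt(5)/2)*conj(-sqrt(5)/2 - 1/2) + 2*(-sqrt(5)/2 - 1/2)*conj(-1/2 + sqrt(5)/2) + 5*(0)*conj(0)]
      = (1/10)[(4) + (-2) + (-2) + (0)] = 0/10 = 0
Hence the multiplicities are chi_3: 1. Dimension check: dim(chi_2)*dim(chi_3) = 1*2 = 2 and sum (mult * dim) = 1*2 = 2.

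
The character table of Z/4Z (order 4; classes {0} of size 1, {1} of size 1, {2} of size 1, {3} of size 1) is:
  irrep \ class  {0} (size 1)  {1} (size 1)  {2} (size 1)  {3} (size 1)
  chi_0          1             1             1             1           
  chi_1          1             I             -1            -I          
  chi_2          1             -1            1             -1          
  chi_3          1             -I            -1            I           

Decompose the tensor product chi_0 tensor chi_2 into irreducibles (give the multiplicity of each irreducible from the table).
chi_0 tensor chi_2 = chi_2 (all other irreducibles have multiplicity 0).

Derivation: The character of a tensor product is the pointwise product (chi_0 * chi_2)(C) = chi_0(C) * chi_2(C):
  {0}: (1)*(1), {1}: (1)*(-1), {2}: (1)*(1), {3}: (1)*(-1)
so (chi_0 * chi_2) takes values
  {0} -> 1, {1} -> -1, {2} -> 1, {3} -> -1.
Now take the inner product of this character with each irreducible chi from the table, <chi_0*chi_2, chi> = (1/4) sum_C |C| (chi_0*chi_2)(C) conj(chi(C)):
  <chi_0*chi_2, chi_0> = (1/4)[1*(1)*conj(1) + 1*(-1)*conj(1) + 1*(1)*conj(1) + 1*(-1)*conj(1)]
      = (1/4)[(1) + (-1) + (1) + (-1)] = 0/4 = 0
  <chi_0*chi_2, chi_1> = (1/4)[1*(1)*conj(1) + 1*(-1)*conj(I) + 1*(1)*conj(-1) + 1*(-1)*conj(-I)]
      = (1/4)[(1) + (I) + (-1) + (-I)] = 0/4 = 0
  <chi_0*chi_2, chi_2> = (1/4)[1*(1)*conj(1) + 1*(-1)*conj(-1) + 1*(1)*conj(1) + 1*(-1)*conj(-1)]
      = (1/4)[(1) + (1) + (1) + (1)] = 4/4 = 1
  <chi_0*chi_2, chi_3> = (1/4)[1*(1)*conj(1) + 1*(-1)*conj(-I) + 1*(1)*conj(-1) + 1*(-1)*conj(I)]
      = (1/4)[(1) + (-I) + (-1) + (I)] = 0/4 = 0
(Exp terms are combined using exp(i*s)*conj(exp(i*t)) = exp(i*(s-t)), and sums of them are collapsed using the identity that for every m > 1 the m distinct m-th roots of unity sum to 0, e.g. 1 + exp(2*I*pi/3) + exp(-2*I*pi/3) = 0.)
Hence the multiplicities are chi_2: 1. Dimension check: dim(chi_0)*dim(chi_2) = 1*1 = 1 and sum (mult * dim) = 1*1 = 1.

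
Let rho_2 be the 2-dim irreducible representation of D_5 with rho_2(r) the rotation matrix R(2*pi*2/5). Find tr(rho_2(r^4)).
chi_{rho_2}(r^4) = 2*cos(2*pi*2*4/5) = -sqrt(5)/2 - 1/2

Proof sketch: rho_2(r^4) is rotation by angle 2*pi*2*4/5, whose trace is 2*cos(2*pi*2*4/5) = -sqrt(5)/2 - 1/2.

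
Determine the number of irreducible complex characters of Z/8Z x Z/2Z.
16

Details: The number of irreducible complex representations of a finite group equals its number of conjugacy classes. Z/8Z x Z/2Z is abelian of order 16, so every element is its own conjugacy class: 16 classes, so Z/8Z x Z/2Z (order 16) has exactly 16 irreducible complex representations.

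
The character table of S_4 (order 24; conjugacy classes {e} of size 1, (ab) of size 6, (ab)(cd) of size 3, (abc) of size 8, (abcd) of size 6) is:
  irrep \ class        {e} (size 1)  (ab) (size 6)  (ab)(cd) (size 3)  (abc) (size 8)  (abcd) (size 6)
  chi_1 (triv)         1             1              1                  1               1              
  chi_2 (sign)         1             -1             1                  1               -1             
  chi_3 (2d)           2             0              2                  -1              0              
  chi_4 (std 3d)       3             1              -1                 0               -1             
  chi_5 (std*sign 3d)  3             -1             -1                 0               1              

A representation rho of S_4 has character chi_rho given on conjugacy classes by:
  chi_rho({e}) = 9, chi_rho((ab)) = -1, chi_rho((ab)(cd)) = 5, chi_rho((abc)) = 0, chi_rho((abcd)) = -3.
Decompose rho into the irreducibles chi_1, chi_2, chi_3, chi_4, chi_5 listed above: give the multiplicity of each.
Multiplicities: chi_1: 0, chi_2: 2, chi_3: 2, chi_4: 1, chi_5: 0.

Use <chi_rho, chi> = (1/|G|) sum_C |C| * chi_rho(C) * conj(chi(C)) with |G| = 24 for each irreducible chi in the table:
  <chi_rho, chi_1> = (1/24)[1*(9)*conj(1) + 6*(-1)*conj(1) + 3*(5)*conj(1) + 8*(0)*conj(1) + 6*(-3)*conj(1)]
      = (1/24)[(9) + (-6) + (15) + (0) + (-18)] = 0/24 = 0
  <chi_rho, chi_2> = (1/24)[1*(9)*conj(1) + 6*(-1)*conj(-1) + 3*(5)*conj(1) + 8*(0)*conj(1) + 6*(-3)*conj(-1)]
      = (1/24)[(9) + (6) + (15) + (0) + (18)] = 48/24 = 2
  <chi_rho, chi_3> = (1/24)[1*(9)*conj(2) + 6*(-1)*conj(0) + 3*(5)*conj(2) + 8*(0)*conj(-1) + 6*(-3)*conj(0)]
      = (1/24)[(18) + (0) + (30) + (0) + (0)] = 48/24 = 2
  <chi_rho, chi_4> = (1/24)[1*(9)*conj(3) + 6*(-1)*conj(1) + 3*(5)*conj(-1) + 8*(0)*conj(0) + 6*(-3)*conj(-1)]
      = (1/24)[(27) + (-6) + (-15) + (0) + (18)] = 24/24 = 1
  <chi_rho, chi_5> = (1/24)[1*(9)*conj(3) + 6*(-1)*conj(-1) + 3*(5)*conj(-1) + 8*(0)*conj(0) + 6*(-3)*conj(1)]
      = (1/24)[(27) + (6) + (-15) + (0) + (-18)] = 0/24 = 0
Dimension check: dim(rho) = sum (mult * dim) = 0*1 + 2*1 + 2*2 + 1*3 + 0*3 = 9 = chi_rho(e) = 9.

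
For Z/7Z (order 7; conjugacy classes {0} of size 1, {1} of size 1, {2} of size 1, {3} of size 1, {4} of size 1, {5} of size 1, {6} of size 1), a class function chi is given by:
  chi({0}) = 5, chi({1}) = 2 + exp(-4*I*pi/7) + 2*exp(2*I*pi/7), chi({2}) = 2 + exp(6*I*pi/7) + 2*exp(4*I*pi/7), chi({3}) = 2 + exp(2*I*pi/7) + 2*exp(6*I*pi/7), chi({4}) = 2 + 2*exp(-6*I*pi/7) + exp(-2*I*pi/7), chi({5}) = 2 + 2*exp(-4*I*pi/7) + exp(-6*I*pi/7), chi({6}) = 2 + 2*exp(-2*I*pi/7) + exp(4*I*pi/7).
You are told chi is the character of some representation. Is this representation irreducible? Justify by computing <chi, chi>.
Not irreducible (reducible): <chi, chi> = 9 > 1.

Why: <chi, chi> = (1/|G|) sum_C |C| * |chi(C)|^2 = (1/7)[1*|5|^2 + 1*|2 + exp(-4*I*pi/7) + 2*exp(2*I*pi/7)|^2 + 1*|2 + exp(6*I*pi/7) + 2*exp(4*I*pi/7)|^2 + 1*|2 + exp(2*I*pi/7) + 2*exp(6*I*pi/7)|^2 + 1*|2 + 2*exp(-6*I*pi/7) + exp(-2*I*pi/7)|^2 + 1*|2 + 2*exp(-4*I*pi/7) + exp(-6*I*pi/7)|^2 + 1*|2 + 2*exp(-2*I*pi/7) + exp(4*I*pi/7)|^2]
  = (1/7)[(25) + (9 + 4*exp(-2*I*pi/7) + 2*exp(-4*I*pi/7) + 2*exp(-6*I*pi/7) + 2*exp(6*I*pi/7) + 2*exp(4*I*pi/7) + 4*exp(2*I*pi/7)) + (9 + 4*exp(-4*I*pi/7) + 2*exp(-2*I*pi/7) + 2*exp(-6*I*pi/7) + 2*exp(6*I*pi/7) + 2*exp(2*I*pi/7) + 4*exp(4*I*pi/7)) + (9 + 2*exp(-4*I*pi/7) + 4*exp(-6*I*pi/7) + 2*exp(-2*I*pi/7) + 2*exp(2*I*pi/7) + 4*exp(6*I*pi/7) + 2*exp(4*I*pi/7)) + (9 + 2*exp(-4*I*pi/7) + 4*exp(-6*I*pi/7) + 2*exp(-2*I*pi/7) + 2*exp(2*I*pi/7) + 4*exp(6*I*pi/7) + 2*exp(4*I*pi/7)) + (9 + 4*exp(-4*I*pi/7) + 2*exp(-2*I*pi/7) + 2*exp(-6*I*pi/7) + 2*exp(6*I*pi/7) + 2*exp(2*I*pi/7) + 4*exp(4*I*pi/7)) + (9 + 4*exp(-2*I*pi/7) + 2*exp(-4*I*pi/7) + 2*exp(-6*I*pi/7) + 2*exp(6*I*pi/7) + 2*exp(4*I*pi/7) + 4*exp(2*I*pi/7))] = 63/7 = 9.
(Exp terms are combined using exp(i*s)*conj(exp(i*t)) = exp(i*(s-t)), and sums of them are collapsed using the identity that for every m > 1 the m distinct m-th roots of unity sum to 0, e.g. 1 + exp(2*I*pi/3) + exp(-2*I*pi/3) = 0.)
A character is irreducible iff <chi, chi> = 1, so this representation is reducible.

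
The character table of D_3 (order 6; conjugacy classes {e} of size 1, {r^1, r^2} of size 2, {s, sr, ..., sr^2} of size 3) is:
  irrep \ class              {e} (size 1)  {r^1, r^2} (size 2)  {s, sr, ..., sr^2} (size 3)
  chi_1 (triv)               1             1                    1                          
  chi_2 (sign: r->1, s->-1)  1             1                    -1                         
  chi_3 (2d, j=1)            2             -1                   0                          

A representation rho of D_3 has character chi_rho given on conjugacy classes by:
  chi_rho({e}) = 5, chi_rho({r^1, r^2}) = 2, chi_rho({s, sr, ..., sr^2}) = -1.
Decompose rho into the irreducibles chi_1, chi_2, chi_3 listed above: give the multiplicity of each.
Multiplicities: chi_1: 1, chi_2: 2, chi_3: 1.

Working: Use <chi_rho, chi> = (1/|G|) sum_C |C| * chi_rho(C) * conj(chi(C)) with |G| = 6 for each irreducible chi in the table:
  <chi_rho, chi_1> = (1/6)[1*(5)*conj(1) + 2*(2)*conj(1) + 3*(-1)*conj(1)]
      = (1/6)[(5) + (4) + (-3)] = 6/6 = 1
  <chi_rho, chi_2> = (1/6)[1*(5)*conj(1) + 2*(2)*conj(1) + 3*(-1)*conj(-1)]
      = (1/6)[(5) + (4) + (3)] = 12/6 = 2
  <chi_rho, chi_3> = (1/6)[1*(5)*conj(2) + 2*(2)*conj(-1) + 3*(-1)*conj(0)]
      = (1/6)[(10) + (-4) + (0)] = 6/6 = 1
Dimension check: dim(rho) = sum (mult * dim) = 1*1 + 2*1 + 1*2 = 5 = chi_rho(e) = 5.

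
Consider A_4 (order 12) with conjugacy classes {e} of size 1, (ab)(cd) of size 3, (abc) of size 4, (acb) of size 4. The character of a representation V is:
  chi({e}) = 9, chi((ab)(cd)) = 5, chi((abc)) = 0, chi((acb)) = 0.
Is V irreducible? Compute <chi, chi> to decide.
Not irreducible (reducible): <chi, chi> = 13 > 1.

Why: <chi, chi> = (1/|G|) sum_C |C| * |chi(C)|^2 = (1/12)[1*|9|^2 + 3*|5|^2 + 4*|0|^2 + 4*|0|^2]
  = (1/12)[(81) + (75) + (0) + (0)] = 156/12 = 13.
(Exp terms are combined using exp(i*s)*conj(exp(i*t)) = exp(i*(s-t)), and sums of them are collapsed using the identity that for every m > 1 the m distinct m-th roots of unity sum to 0, e.g. 1 + exp(2*I*pi/3) + exp(-2*I*pi/3) = 0.)
A character is irreducible iff <chi, chi> = 1, so this representation is reducible.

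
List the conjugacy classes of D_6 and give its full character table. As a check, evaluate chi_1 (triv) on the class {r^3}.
Conjugacy classes: {e} of size 1, {r^3} of size 1, {r^1, r^5} of size 2, {r^2, r^4} of size 2, {s, sr^2, ...} of size 3, {sr, sr^3, ...} of size 3.
Character table:
  irrep \ class              {e} (size 1)  {r^3} (size 1)  {r^1, r^5} (size 2)  {r^2, r^4} (size 2)  {s, sr^2, ...} (size 3)  {sr, sr^3, ...} (size 3)
  chi_1 (triv)               1             1               1                    1                    1                        1                       
  chi_2 (sign: r->1, s->-1)  1             1               1                    1                    -1                       -1                      
  chi_3 (r->-1, s->1)        1             -1              -1                   1                    1                        -1                      
  chi_4 (r->-1, s->-1)       1             -1              -1                   1                    -1                       1                       
  chi_5 (2d, j=1)            2             -2              1                    -1                   0                        0                       
  chi_6 (2d, j=2)            2             2               -1                   -1                   0                        0                       

Spot check: chi_1 (triv) on {r^3} = 1.

Explanation: D_6 has order 2*6 = 12 with 6 conjugacy classes, hence 6 irreducibles. Sum of squared dims 1 + 1 + 1 + 1 + 4 + 4 = 12 = |G|. Linear characters come from the abelianisation; the 2-dimensional irreps have character r^k -> 2*cos(2*pi*j*k/6), reflections -> 0.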